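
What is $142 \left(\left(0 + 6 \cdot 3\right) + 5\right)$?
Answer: $3266$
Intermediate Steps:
$142 \left(\left(0 + 6 \cdot 3\right) + 5\right) = 142 \left(\left(0 + 18\right) + 5\right) = 142 \left(18 + 5\right) = 142 \cdot 23 = 3266$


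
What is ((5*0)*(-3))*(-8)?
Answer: 0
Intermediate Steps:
((5*0)*(-3))*(-8) = (0*(-3))*(-8) = 0*(-8) = 0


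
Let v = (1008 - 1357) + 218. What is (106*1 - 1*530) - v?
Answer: -293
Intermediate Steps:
v = -131 (v = -349 + 218 = -131)
(106*1 - 1*530) - v = (106*1 - 1*530) - 1*(-131) = (106 - 530) + 131 = -424 + 131 = -293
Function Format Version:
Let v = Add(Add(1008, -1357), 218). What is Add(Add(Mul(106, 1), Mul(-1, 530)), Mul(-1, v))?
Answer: -293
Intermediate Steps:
v = -131 (v = Add(-349, 218) = -131)
Add(Add(Mul(106, 1), Mul(-1, 530)), Mul(-1, v)) = Add(Add(Mul(106, 1), Mul(-1, 530)), Mul(-1, -131)) = Add(Add(106, -530), 131) = Add(-424, 131) = -293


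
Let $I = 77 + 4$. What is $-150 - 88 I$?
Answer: $-7278$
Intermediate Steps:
$I = 81$
$-150 - 88 I = -150 - 7128 = -7278$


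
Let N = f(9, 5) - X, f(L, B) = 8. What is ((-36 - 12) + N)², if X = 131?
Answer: 29241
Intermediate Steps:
N = -123 (N = 8 - 1*131 = 8 - 131 = -123)
((-36 - 12) + N)² = ((-36 - 12) - 123)² = (-48 - 123)² = (-171)² = 29241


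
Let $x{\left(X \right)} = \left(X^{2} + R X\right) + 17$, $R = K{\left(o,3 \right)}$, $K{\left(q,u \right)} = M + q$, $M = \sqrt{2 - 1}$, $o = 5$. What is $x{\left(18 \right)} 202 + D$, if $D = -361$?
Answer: $90337$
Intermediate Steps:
$M = 1$ ($M = \sqrt{1} = 1$)
$K{\left(q,u \right)} = 1 + q$
$R = 6$ ($R = 1 + 5 = 6$)
$x{\left(X \right)} = 17 + X^{2} + 6 X$ ($x{\left(X \right)} = \left(X^{2} + 6 X\right) + 17 = 17 + X^{2} + 6 X$)
$x{\left(18 \right)} 202 + D = \left(17 + 18^{2} + 6 \cdot 18\right) 202 - 361 = \left(17 + 324 + 108\right) 202 - 361 = 449 \cdot 202 - 361 = 90698 - 361 = 90337$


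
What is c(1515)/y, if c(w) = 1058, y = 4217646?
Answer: 529/2108823 ≈ 0.00025085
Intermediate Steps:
c(1515)/y = 1058/4217646 = 1058*(1/4217646) = 529/2108823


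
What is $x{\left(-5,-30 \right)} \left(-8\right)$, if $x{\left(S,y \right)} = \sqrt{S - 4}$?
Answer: $- 24 i \approx - 24.0 i$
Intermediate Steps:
$x{\left(S,y \right)} = \sqrt{-4 + S}$ ($x{\left(S,y \right)} = \sqrt{S + \left(-4 + 0\right)} = \sqrt{S - 4} = \sqrt{-4 + S}$)
$x{\left(-5,-30 \right)} \left(-8\right) = \sqrt{-4 - 5} \left(-8\right) = \sqrt{-9} \left(-8\right) = 3 i \left(-8\right) = - 24 i$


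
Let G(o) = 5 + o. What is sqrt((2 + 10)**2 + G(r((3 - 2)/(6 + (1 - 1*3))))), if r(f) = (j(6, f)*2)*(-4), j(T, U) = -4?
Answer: sqrt(181) ≈ 13.454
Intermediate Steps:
r(f) = 32 (r(f) = -4*2*(-4) = -8*(-4) = 32)
sqrt((2 + 10)**2 + G(r((3 - 2)/(6 + (1 - 1*3))))) = sqrt((2 + 10)**2 + (5 + 32)) = sqrt(12**2 + 37) = sqrt(144 + 37) = sqrt(181)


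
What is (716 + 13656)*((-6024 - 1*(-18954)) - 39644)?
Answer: -383933608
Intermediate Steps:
(716 + 13656)*((-6024 - 1*(-18954)) - 39644) = 14372*((-6024 + 18954) - 39644) = 14372*(12930 - 39644) = 14372*(-26714) = -383933608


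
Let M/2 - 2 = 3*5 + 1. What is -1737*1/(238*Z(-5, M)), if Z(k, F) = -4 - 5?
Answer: 193/238 ≈ 0.81092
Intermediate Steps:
M = 36 (M = 4 + 2*(3*5 + 1) = 4 + 2*(15 + 1) = 4 + 2*16 = 4 + 32 = 36)
Z(k, F) = -9
-1737*1/(238*Z(-5, M)) = -1737/(-9*14*17) = -1737/((-126*17)) = -1737/(-2142) = -1737*(-1/2142) = 193/238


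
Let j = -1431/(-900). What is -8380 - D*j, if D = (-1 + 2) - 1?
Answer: -8380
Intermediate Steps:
j = 159/100 (j = -1431*(-1/900) = 159/100 ≈ 1.5900)
D = 0 (D = 1 - 1 = 0)
-8380 - D*j = -8380 - 0*159/100 = -8380 - 1*0 = -8380 + 0 = -8380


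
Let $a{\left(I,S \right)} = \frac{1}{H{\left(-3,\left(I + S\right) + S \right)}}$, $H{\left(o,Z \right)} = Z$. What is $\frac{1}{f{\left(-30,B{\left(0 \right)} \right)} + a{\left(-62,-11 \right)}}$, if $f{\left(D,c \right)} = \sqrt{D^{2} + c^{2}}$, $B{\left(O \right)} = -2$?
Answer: $\frac{84}{6378623} + \frac{14112 \sqrt{226}}{6378623} \approx 0.033273$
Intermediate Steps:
$a{\left(I,S \right)} = \frac{1}{I + 2 S}$ ($a{\left(I,S \right)} = \frac{1}{\left(I + S\right) + S} = \frac{1}{I + 2 S}$)
$\frac{1}{f{\left(-30,B{\left(0 \right)} \right)} + a{\left(-62,-11 \right)}} = \frac{1}{\sqrt{\left(-30\right)^{2} + \left(-2\right)^{2}} + \frac{1}{-62 + 2 \left(-11\right)}} = \frac{1}{\sqrt{900 + 4} + \frac{1}{-62 - 22}} = \frac{1}{\sqrt{904} + \frac{1}{-84}} = \frac{1}{2 \sqrt{226} - \frac{1}{84}} = \frac{1}{- \frac{1}{84} + 2 \sqrt{226}}$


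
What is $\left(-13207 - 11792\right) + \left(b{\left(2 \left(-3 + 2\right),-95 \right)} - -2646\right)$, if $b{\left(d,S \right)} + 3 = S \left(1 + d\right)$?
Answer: $-22261$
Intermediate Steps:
$b{\left(d,S \right)} = -3 + S \left(1 + d\right)$
$\left(-13207 - 11792\right) + \left(b{\left(2 \left(-3 + 2\right),-95 \right)} - -2646\right) = \left(-13207 - 11792\right) - \left(-2548 + 95 \cdot 2 \left(-3 + 2\right)\right) = -24999 + \left(\left(-3 - 95 - 95 \cdot 2 \left(-1\right)\right) + 2646\right) = -24999 + \left(\left(-3 - 95 - -190\right) + 2646\right) = -24999 + \left(\left(-3 - 95 + 190\right) + 2646\right) = -24999 + \left(92 + 2646\right) = -24999 + 2738 = -22261$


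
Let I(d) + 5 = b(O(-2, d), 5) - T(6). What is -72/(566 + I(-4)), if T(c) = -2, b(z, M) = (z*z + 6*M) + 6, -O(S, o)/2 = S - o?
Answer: -24/205 ≈ -0.11707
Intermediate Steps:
O(S, o) = -2*S + 2*o (O(S, o) = -2*(S - o) = -2*S + 2*o)
b(z, M) = 6 + z² + 6*M (b(z, M) = (z² + 6*M) + 6 = 6 + z² + 6*M)
I(d) = 33 + (4 + 2*d)² (I(d) = -5 + ((6 + (-2*(-2) + 2*d)² + 6*5) - 1*(-2)) = -5 + ((6 + (4 + 2*d)² + 30) + 2) = -5 + ((36 + (4 + 2*d)²) + 2) = -5 + (38 + (4 + 2*d)²) = 33 + (4 + 2*d)²)
-72/(566 + I(-4)) = -72/(566 + (33 + 4*(2 - 4)²)) = -72/(566 + (33 + 4*(-2)²)) = -72/(566 + (33 + 4*4)) = -72/(566 + (33 + 16)) = -72/(566 + 49) = -72/615 = (1/615)*(-72) = -24/205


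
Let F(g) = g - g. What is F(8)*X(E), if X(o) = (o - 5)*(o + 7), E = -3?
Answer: 0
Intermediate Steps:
F(g) = 0
X(o) = (-5 + o)*(7 + o)
F(8)*X(E) = 0*(-35 + (-3)**2 + 2*(-3)) = 0*(-35 + 9 - 6) = 0*(-32) = 0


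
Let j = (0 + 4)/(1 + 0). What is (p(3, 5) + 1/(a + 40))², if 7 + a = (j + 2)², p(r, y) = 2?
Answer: 19321/4761 ≈ 4.0582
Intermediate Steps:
j = 4 (j = 4/1 = 4*1 = 4)
a = 29 (a = -7 + (4 + 2)² = -7 + 6² = -7 + 36 = 29)
(p(3, 5) + 1/(a + 40))² = (2 + 1/(29 + 40))² = (2 + 1/69)² = (139/69)² = 19321/4761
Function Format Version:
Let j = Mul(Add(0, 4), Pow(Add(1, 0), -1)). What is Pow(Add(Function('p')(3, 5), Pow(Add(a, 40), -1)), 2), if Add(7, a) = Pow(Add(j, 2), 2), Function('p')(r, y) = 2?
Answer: Rational(19321, 4761) ≈ 4.0582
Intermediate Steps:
j = 4 (j = Mul(4, Pow(1, -1)) = Mul(4, 1) = 4)
a = 29 (a = Add(-7, Pow(Add(4, 2), 2)) = Add(-7, Pow(6, 2)) = Add(-7, 36) = 29)
Pow(Add(Function('p')(3, 5), Pow(Add(a, 40), -1)), 2) = Pow(Add(2, Pow(Add(29, 40), -1)), 2) = Pow(Add(2, Pow(69, -1)), 2) = Pow(Add(2, Rational(1, 69)), 2) = Pow(Rational(139, 69), 2) = Rational(19321, 4761)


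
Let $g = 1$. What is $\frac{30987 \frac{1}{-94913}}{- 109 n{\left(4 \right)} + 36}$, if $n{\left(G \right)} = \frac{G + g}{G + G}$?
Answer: $\frac{247896}{24392641} \approx 0.010163$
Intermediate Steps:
$n{\left(G \right)} = \frac{1 + G}{2 G}$ ($n{\left(G \right)} = \frac{G + 1}{G + G} = \frac{1 + G}{2 G}$)
$\frac{30987 \frac{1}{-94913}}{- 109 n{\left(4 \right)} + 36} = \frac{30987 \frac{1}{-94913}}{- 109 \frac{1 + 4}{2 \cdot 4} + 36} = \frac{30987 \left(- \frac{1}{94913}\right)}{- 109 \cdot \frac{1}{2} \cdot \frac{1}{4} \cdot 5 + 36} = - \frac{30987}{94913 \left(\left(-109\right) \frac{5}{8} + 36\right)} = - \frac{30987}{94913 \left(- \frac{545}{8} + 36\right)} = - \frac{30987}{94913 \left(- \frac{257}{8}\right)} = \left(- \frac{30987}{94913}\right) \left(- \frac{8}{257}\right) = \frac{247896}{24392641}$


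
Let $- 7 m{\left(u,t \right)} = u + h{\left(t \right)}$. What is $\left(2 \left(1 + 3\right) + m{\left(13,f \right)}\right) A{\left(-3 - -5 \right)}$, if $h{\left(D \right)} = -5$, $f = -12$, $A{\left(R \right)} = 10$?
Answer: $\frac{480}{7} \approx 68.571$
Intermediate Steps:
$m{\left(u,t \right)} = \frac{5}{7} - \frac{u}{7}$ ($m{\left(u,t \right)} = - \frac{u - 5}{7} = - \frac{-5 + u}{7} = \frac{5}{7} - \frac{u}{7}$)
$\left(2 \left(1 + 3\right) + m{\left(13,f \right)}\right) A{\left(-3 - -5 \right)} = \left(2 \left(1 + 3\right) + \left(\frac{5}{7} - \frac{13}{7}\right)\right) 10 = \left(2 \cdot 4 + \left(\frac{5}{7} - \frac{13}{7}\right)\right) 10 = \left(8 - \frac{8}{7}\right) 10 = \frac{48}{7} \cdot 10 = \frac{480}{7}$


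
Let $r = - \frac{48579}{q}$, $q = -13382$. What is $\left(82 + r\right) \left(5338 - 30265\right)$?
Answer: $- \frac{28563924081}{13382} \approx -2.1345 \cdot 10^{6}$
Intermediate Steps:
$r = \frac{48579}{13382}$ ($r = - \frac{48579}{-13382} = \left(-48579\right) \left(- \frac{1}{13382}\right) = \frac{48579}{13382} \approx 3.6302$)
$\left(82 + r\right) \left(5338 - 30265\right) = \left(82 + \frac{48579}{13382}\right) \left(5338 - 30265\right) = \frac{1145903}{13382} \left(-24927\right) = - \frac{28563924081}{13382}$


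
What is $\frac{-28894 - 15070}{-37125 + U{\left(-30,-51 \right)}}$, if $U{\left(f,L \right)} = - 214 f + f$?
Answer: $\frac{43964}{30735} \approx 1.4304$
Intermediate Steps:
$U{\left(f,L \right)} = - 213 f$
$\frac{-28894 - 15070}{-37125 + U{\left(-30,-51 \right)}} = \frac{-28894 - 15070}{-37125 - -6390} = - \frac{43964}{-37125 + 6390} = - \frac{43964}{-30735} = \left(-43964\right) \left(- \frac{1}{30735}\right) = \frac{43964}{30735}$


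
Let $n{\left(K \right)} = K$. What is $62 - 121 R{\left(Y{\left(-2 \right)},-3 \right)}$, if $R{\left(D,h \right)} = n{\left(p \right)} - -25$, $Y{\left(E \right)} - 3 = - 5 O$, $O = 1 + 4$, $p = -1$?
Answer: $-2842$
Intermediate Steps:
$O = 5$
$Y{\left(E \right)} = -22$ ($Y{\left(E \right)} = 3 - 25 = -22$)
$R{\left(D,h \right)} = 24$ ($R{\left(D,h \right)} = -1 - -25 = -1 + 25 = 24$)
$62 - 121 R{\left(Y{\left(-2 \right)},-3 \right)} = 62 - 2904 = -2842$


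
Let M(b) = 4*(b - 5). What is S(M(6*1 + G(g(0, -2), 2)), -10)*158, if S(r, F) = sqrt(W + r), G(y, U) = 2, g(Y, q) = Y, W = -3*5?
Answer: 158*I*sqrt(3) ≈ 273.66*I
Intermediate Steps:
W = -15
M(b) = -20 + 4*b (M(b) = 4*(-5 + b) = -20 + 4*b)
S(r, F) = sqrt(-15 + r)
S(M(6*1 + G(g(0, -2), 2)), -10)*158 = sqrt(-15 + (-20 + 4*(6*1 + 2)))*158 = sqrt(-15 + (-20 + 4*(6 + 2)))*158 = sqrt(-15 + (-20 + 4*8))*158 = sqrt(-15 + (-20 + 32))*158 = sqrt(-15 + 12)*158 = sqrt(-3)*158 = (I*sqrt(3))*158 = 158*I*sqrt(3)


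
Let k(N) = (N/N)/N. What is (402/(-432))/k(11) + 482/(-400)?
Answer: -10297/900 ≈ -11.441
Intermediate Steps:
k(N) = 1/N
(402/(-432))/k(11) + 482/(-400) = (402/(-432))/(1/11) + 482/(-400) = (402*(-1/432))/(1/11) + 482*(-1/400) = -67/72*11 - 241/200 = -737/72 - 241/200 = -10297/900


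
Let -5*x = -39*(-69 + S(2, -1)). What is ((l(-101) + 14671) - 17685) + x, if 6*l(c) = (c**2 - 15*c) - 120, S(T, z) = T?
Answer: -24059/15 ≈ -1603.9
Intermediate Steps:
l(c) = -20 - 5*c/2 + c**2/6 (l(c) = ((c**2 - 15*c) - 120)/6 = (-120 + c**2 - 15*c)/6 = -20 - 5*c/2 + c**2/6)
x = -2613/5 (x = -(-39)*(-69 + 2)/5 = -(-39)*(-67)/5 = -1/5*2613 = -2613/5 ≈ -522.60)
((l(-101) + 14671) - 17685) + x = (((-20 - 5/2*(-101) + (1/6)*(-101)**2) + 14671) - 17685) - 2613/5 = (((-20 + 505/2 + (1/6)*10201) + 14671) - 17685) - 2613/5 = (((-20 + 505/2 + 10201/6) + 14671) - 17685) - 2613/5 = ((5798/3 + 14671) - 17685) - 2613/5 = (49811/3 - 17685) - 2613/5 = -3244/3 - 2613/5 = -24059/15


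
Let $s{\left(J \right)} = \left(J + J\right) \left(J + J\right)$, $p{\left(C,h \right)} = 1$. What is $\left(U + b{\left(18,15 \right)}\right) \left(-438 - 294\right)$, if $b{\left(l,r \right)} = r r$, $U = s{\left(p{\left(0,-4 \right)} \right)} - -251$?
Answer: $-351360$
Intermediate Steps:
$s{\left(J \right)} = 4 J^{2}$ ($s{\left(J \right)} = 2 J 2 J = 4 J^{2}$)
$U = 255$ ($U = 4 \cdot 1^{2} - -251 = 4 \cdot 1 + 251 = 4 + 251 = 255$)
$b{\left(l,r \right)} = r^{2}$
$\left(U + b{\left(18,15 \right)}\right) \left(-438 - 294\right) = \left(255 + 15^{2}\right) \left(-438 - 294\right) = \left(255 + 225\right) \left(-732\right) = 480 \left(-732\right) = -351360$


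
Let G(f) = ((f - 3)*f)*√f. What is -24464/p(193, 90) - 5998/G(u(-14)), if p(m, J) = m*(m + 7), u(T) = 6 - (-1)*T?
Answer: -3058/4825 + 2999*I*√2/176 ≈ -0.63378 + 24.098*I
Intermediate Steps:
u(T) = 6 + T
p(m, J) = m*(7 + m)
G(f) = f^(3/2)*(-3 + f) (G(f) = ((-3 + f)*f)*√f = (f*(-3 + f))*√f = f^(3/2)*(-3 + f))
-24464/p(193, 90) - 5998/G(u(-14)) = -24464*1/(193*(7 + 193)) - 5998*1/((-3 + (6 - 14))*(6 - 14)^(3/2)) = -24464/(193*200) - 5998*I*√2/(32*(-3 - 8)) = -24464/38600 - 5998*(-I*√2/352) = -24464*1/38600 - 5998*(-I*√2/352) = -3058/4825 - (-2999)*I*√2/176 = -3058/4825 + 2999*I*√2/176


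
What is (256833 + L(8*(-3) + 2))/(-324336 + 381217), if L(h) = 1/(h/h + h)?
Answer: 5393492/1194501 ≈ 4.5153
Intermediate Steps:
L(h) = 1/(1 + h)
(256833 + L(8*(-3) + 2))/(-324336 + 381217) = (256833 + 1/(1 + (8*(-3) + 2)))/(-324336 + 381217) = (256833 + 1/(1 + (-24 + 2)))/56881 = (256833 + 1/(1 - 22))*(1/56881) = (256833 + 1/(-21))*(1/56881) = (256833 - 1/21)*(1/56881) = (5393492/21)*(1/56881) = 5393492/1194501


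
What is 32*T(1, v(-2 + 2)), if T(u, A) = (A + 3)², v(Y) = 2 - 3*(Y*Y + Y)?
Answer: 800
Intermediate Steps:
v(Y) = 2 - 3*Y - 3*Y² (v(Y) = 2 - 3*(Y² + Y) = 2 - 3*(Y + Y²) = 2 + (-3*Y - 3*Y²) = 2 - 3*Y - 3*Y²)
T(u, A) = (3 + A)²
32*T(1, v(-2 + 2)) = 32*(3 + (2 - 3*(-2 + 2) - 3*(-2 + 2)²))² = 32*(3 + (2 - 3*0 - 3*0²))² = 32*(3 + (2 + 0 - 3*0))² = 32*(3 + (2 + 0 + 0))² = 32*(3 + 2)² = 32*5² = 32*25 = 800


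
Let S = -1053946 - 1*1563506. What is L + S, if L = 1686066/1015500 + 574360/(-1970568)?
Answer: -109121069882464219/41689829250 ≈ -2.6175e+6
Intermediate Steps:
S = -2617452 (S = -1053946 - 1563506 = -2617452)
L = 57067606781/41689829250 (L = 1686066*(1/1015500) + 574360*(-1/1970568) = 281011/169250 - 71795/246321 = 57067606781/41689829250 ≈ 1.3689)
L + S = 57067606781/41689829250 - 2617452 = -109121069882464219/41689829250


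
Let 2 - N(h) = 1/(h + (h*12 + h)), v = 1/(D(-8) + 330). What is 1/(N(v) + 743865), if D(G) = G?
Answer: 1/743844 ≈ 1.3444e-6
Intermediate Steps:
v = 1/322 (v = 1/(-8 + 330) = 1/322 ≈ 0.0031056)
N(h) = 2 - 1/(14*h) (N(h) = 2 - 1/(h + (h*12 + h)) = 2 - 1/(h + (12*h + h)) = 2 - 1/(h + 13*h) = 2 - 1/(14*h))
1/(N(v) + 743865) = 1/((2 - 1/(14*1/322)) + 743865) = 1/((2 - 1/14*322) + 743865) = 1/((2 - 23) + 743865) = 1/(-21 + 743865) = 1/743844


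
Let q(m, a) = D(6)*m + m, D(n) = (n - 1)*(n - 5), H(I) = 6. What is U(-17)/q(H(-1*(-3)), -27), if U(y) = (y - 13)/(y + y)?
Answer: 5/204 ≈ 0.024510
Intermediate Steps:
U(y) = (-13 + y)/(2*y) (U(y) = (-13 + y)/((2*y)) = (-13 + y)*(1/(2*y)) = (-13 + y)/(2*y))
D(n) = (-1 + n)*(-5 + n)
q(m, a) = 6*m (q(m, a) = (5 + 6² - 6*6)*m + m = (5 + 36 - 36)*m + m = 5*m + m = 6*m)
U(-17)/q(H(-1*(-3)), -27) = ((½)*(-13 - 17)/(-17))/((6*6)) = ((½)*(-1/17)*(-30))/36 = (15/17)*(1/36) = 5/204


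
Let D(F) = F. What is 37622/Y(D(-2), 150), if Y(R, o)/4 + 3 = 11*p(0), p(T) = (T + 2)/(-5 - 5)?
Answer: -7235/4 ≈ -1808.8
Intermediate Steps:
p(T) = -1/5 - T/10 (p(T) = (2 + T)/(-10) = (2 + T)*(-1/10) = -1/5 - T/10)
Y(R, o) = -104/5 (Y(R, o) = -12 + 4*(11*(-1/5 - 1/10*0)) = -12 + 4*(11*(-1/5 + 0)) = -12 + 4*(11*(-1/5)) = -12 + 4*(-11/5) = -12 - 44/5 = -104/5)
37622/Y(D(-2), 150) = 37622/(-104/5) = 37622*(-5/104) = -7235/4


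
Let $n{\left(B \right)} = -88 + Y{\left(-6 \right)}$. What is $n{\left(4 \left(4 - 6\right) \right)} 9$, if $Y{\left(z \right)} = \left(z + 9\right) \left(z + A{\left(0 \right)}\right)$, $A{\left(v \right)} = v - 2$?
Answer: $-1008$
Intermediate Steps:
$A{\left(v \right)} = -2 + v$
$Y{\left(z \right)} = \left(-2 + z\right) \left(9 + z\right)$ ($Y{\left(z \right)} = \left(z + 9\right) \left(z + \left(-2 + 0\right)\right) = \left(9 + z\right) \left(z - 2\right) = \left(9 + z\right) \left(-2 + z\right) = \left(-2 + z\right) \left(9 + z\right)$)
$n{\left(B \right)} = -112$ ($n{\left(B \right)} = -88 + \left(-18 + \left(-6\right)^{2} + 7 \left(-6\right)\right) = -88 - 24 = -112$)
$n{\left(4 \left(4 - 6\right) \right)} 9 = \left(-112\right) 9 = -1008$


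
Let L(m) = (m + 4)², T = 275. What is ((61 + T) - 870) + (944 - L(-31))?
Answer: -319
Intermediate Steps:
L(m) = (4 + m)²
((61 + T) - 870) + (944 - L(-31)) = ((61 + 275) - 870) + (944 - (4 - 31)²) = (336 - 870) + (944 - 1*(-27)²) = -534 + (944 - 1*729) = -534 + (944 - 729) = -534 + 215 = -319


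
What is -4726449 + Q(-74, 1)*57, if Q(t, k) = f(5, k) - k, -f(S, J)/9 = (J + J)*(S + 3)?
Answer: -4734714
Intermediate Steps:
f(S, J) = -18*J*(3 + S) (f(S, J) = -9*(J + J)*(S + 3) = -9*2*J*(3 + S) = -18*J*(3 + S))
Q(t, k) = -145*k (Q(t, k) = -18*k*(3 + 5) - k = -18*k*8 - k = -144*k - k = -145*k)
-4726449 + Q(-74, 1)*57 = -4726449 - 145*1*57 = -4726449 - 145*57 = -4726449 - 8265 = -4734714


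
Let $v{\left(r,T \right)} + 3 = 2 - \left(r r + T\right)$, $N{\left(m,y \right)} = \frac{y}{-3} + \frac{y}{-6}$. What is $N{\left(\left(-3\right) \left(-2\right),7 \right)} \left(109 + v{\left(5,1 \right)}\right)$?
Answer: $-287$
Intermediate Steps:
$N{\left(m,y \right)} = - \frac{y}{2}$ ($N{\left(m,y \right)} = y \left(- \frac{1}{3}\right) + y \left(- \frac{1}{6}\right) = - \frac{y}{3} - \frac{y}{6} = - \frac{y}{2}$)
$v{\left(r,T \right)} = -1 - T - r^{2}$ ($v{\left(r,T \right)} = -3 - \left(-2 + T + r r\right) = -3 - \left(-2 + T + r^{2}\right) = -1 - T - r^{2}$)
$N{\left(\left(-3\right) \left(-2\right),7 \right)} \left(109 + v{\left(5,1 \right)}\right) = \left(- \frac{1}{2}\right) 7 \left(109 - 27\right) = - \frac{7 \left(109 - 27\right)}{2} = \left(- \frac{7}{2}\right) 82 = -287$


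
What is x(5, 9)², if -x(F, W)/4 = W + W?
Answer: 5184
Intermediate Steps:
x(F, W) = -8*W (x(F, W) = -4*(W + W) = -8*W)
x(5, 9)² = (-8*9)² = (-72)² = 5184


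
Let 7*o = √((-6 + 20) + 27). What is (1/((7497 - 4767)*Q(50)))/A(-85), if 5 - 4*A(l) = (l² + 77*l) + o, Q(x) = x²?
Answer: -63/72558148000 + √41/5441861100000 ≈ -8.6709e-10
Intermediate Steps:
o = √41/7 (o = √((-6 + 20) + 27)/7 = √(14 + 27)/7 = √41/7 ≈ 0.91473)
A(l) = 5/4 - 77*l/4 - l²/4 - √41/28 (A(l) = 5/4 - ((l² + 77*l) + √41/7)/4 = 5/4 - (l² + 77*l + √41/7)/4 = 5/4 + (-77*l/4 - l²/4 - √41/28) = 5/4 - 77*l/4 - l²/4 - √41/28)
(1/((7497 - 4767)*Q(50)))/A(-85) = (1/((7497 - 4767)*(50²)))/(5/4 - 77/4*(-85) - ¼*(-85)² - √41/28) = (1/(2730*2500))/(5/4 + 6545/4 - ¼*7225 - √41/28) = ((1/2730)*(1/2500))/(5/4 + 6545/4 - 7225/4 - √41/28) = 1/(6825000*(-675/4 - √41/28))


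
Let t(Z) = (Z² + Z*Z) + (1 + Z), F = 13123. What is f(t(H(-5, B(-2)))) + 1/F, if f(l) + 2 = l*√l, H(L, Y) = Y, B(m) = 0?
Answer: -13122/13123 ≈ -0.99992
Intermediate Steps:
t(Z) = 1 + Z + 2*Z² (t(Z) = (Z² + Z²) + (1 + Z) = 2*Z² + (1 + Z) = 1 + Z + 2*Z²)
f(l) = -2 + l^(3/2) (f(l) = -2 + l*√l = -2 + l^(3/2))
f(t(H(-5, B(-2)))) + 1/F = (-2 + (1 + 0 + 2*0²)^(3/2)) + 1/13123 = (-2 + (1 + 0 + 2*0)^(3/2)) + 1/13123 = (-2 + (1 + 0 + 0)^(3/2)) + 1/13123 = (-2 + 1^(3/2)) + 1/13123 = (-2 + 1) + 1/13123 = -1 + 1/13123 = -13122/13123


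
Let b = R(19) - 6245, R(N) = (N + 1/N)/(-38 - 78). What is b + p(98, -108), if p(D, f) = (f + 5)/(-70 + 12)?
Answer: -3440107/551 ≈ -6243.4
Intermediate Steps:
p(D, f) = -5/58 - f/58 (p(D, f) = (5 + f)/(-58) = (5 + f)*(-1/58) = -5/58 - f/58)
R(N) = -N/116 - 1/(116*N) (R(N) = (N + 1/N)/(-116) = (N + 1/N)*(-1/116) = -N/116 - 1/(116*N))
b = -6882171/1102 (b = (1/116)*(-1 - 1*19²)/19 - 6245 = (1/116)*(1/19)*(-1 - 1*361) - 6245 = (1/116)*(1/19)*(-1 - 361) - 6245 = (1/116)*(1/19)*(-362) - 6245 = -181/1102 - 6245 = -6882171/1102 ≈ -6245.2)
b + p(98, -108) = -6882171/1102 + (-5/58 - 1/58*(-108)) = -6882171/1102 + (-5/58 + 54/29) = -6882171/1102 + 103/58 = -3440107/551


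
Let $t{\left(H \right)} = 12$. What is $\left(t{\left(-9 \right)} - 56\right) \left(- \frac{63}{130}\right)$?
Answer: $\frac{1386}{65} \approx 21.323$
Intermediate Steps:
$\left(t{\left(-9 \right)} - 56\right) \left(- \frac{63}{130}\right) = \left(12 - 56\right) \left(- \frac{63}{130}\right) = - 44 \left(\left(-63\right) \frac{1}{130}\right) = \left(-44\right) \left(- \frac{63}{130}\right) = \frac{1386}{65}$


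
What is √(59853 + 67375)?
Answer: 2*√31807 ≈ 356.69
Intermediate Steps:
√(59853 + 67375) = √127228 = 2*√31807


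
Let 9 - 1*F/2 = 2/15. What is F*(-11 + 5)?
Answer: -532/5 ≈ -106.40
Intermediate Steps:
F = 266/15 (F = 18 - 4/15 = 266/15 ≈ 17.733)
F*(-11 + 5) = 266*(-11 + 5)/15 = (266/15)*(-6) = -532/5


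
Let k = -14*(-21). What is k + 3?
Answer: 297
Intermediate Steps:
k = 294
k + 3 = 294 + 3 = 297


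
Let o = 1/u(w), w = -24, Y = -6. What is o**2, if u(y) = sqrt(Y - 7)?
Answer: -1/13 ≈ -0.076923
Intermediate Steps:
u(y) = I*sqrt(13) (u(y) = sqrt(-6 - 7) = sqrt(-13) = I*sqrt(13))
o = -I*sqrt(13)/13 (o = 1/(I*sqrt(13)) = -I*sqrt(13)/13 ≈ -0.27735*I)
o**2 = (-I*sqrt(13)/13)**2 = -1/13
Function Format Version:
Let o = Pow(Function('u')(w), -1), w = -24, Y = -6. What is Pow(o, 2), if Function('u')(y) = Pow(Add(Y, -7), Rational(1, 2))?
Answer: Rational(-1, 13) ≈ -0.076923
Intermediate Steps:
Function('u')(y) = Mul(I, Pow(13, Rational(1, 2))) (Function('u')(y) = Pow(Add(-6, -7), Rational(1, 2)) = Pow(-13, Rational(1, 2)) = Mul(I, Pow(13, Rational(1, 2))))
o = Mul(Rational(-1, 13), I, Pow(13, Rational(1, 2))) (o = Pow(Mul(I, Pow(13, Rational(1, 2))), -1) = Mul(Rational(-1, 13), I, Pow(13, Rational(1, 2))) ≈ Mul(-0.27735, I))
Pow(o, 2) = Pow(Mul(Rational(-1, 13), I, Pow(13, Rational(1, 2))), 2) = Rational(-1, 13)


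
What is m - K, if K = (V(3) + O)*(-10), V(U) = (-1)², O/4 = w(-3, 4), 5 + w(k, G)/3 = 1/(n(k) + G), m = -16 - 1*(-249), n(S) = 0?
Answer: -327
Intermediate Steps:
m = 233 (m = -16 + 249 = 233)
w(k, G) = -15 + 3/G (w(k, G) = -15 + 3/(0 + G) = -15 + 3/G)
O = -57 (O = 4*(-15 + 3/4) = 4*(-15 + 3*(¼)) = 4*(-15 + ¾) = 4*(-57/4) = -57)
V(U) = 1
K = 560 (K = (1 - 57)*(-10) = -56*(-10) = 560)
m - K = 233 - 1*560 = 233 - 560 = -327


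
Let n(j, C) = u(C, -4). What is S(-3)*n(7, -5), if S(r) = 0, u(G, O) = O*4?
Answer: 0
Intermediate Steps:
u(G, O) = 4*O
n(j, C) = -16 (n(j, C) = 4*(-4) = -16)
S(-3)*n(7, -5) = 0*(-16) = 0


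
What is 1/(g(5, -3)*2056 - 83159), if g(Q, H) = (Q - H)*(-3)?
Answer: -1/132503 ≈ -7.5470e-6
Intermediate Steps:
g(Q, H) = -3*Q + 3*H
1/(g(5, -3)*2056 - 83159) = 1/((-3*5 + 3*(-3))*2056 - 83159) = 1/((-15 - 9)*2056 - 83159) = 1/(-24*2056 - 83159) = 1/(-49344 - 83159) = 1/(-132503) = -1/132503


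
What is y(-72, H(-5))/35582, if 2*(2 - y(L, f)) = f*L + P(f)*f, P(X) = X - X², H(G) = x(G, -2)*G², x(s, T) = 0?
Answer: 1/17791 ≈ 5.6208e-5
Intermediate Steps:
H(G) = 0 (H(G) = 0*G² = 0)
y(L, f) = 2 - L*f/2 - f²*(1 - f)/2 (y(L, f) = 2 - (f*L + (f*(1 - f))*f)/2 = 2 - (L*f + f²*(1 - f))/2 = 2 + (-L*f/2 - f²*(1 - f)/2) = 2 - L*f/2 - f²*(1 - f)/2)
y(-72, H(-5))/35582 = (2 + (½)*0²*(-1 + 0) - ½*(-72)*0)/35582 = (2 + (½)*0*(-1) + 0)*(1/35582) = (2 + 0 + 0)*(1/35582) = 2*(1/35582) = 1/17791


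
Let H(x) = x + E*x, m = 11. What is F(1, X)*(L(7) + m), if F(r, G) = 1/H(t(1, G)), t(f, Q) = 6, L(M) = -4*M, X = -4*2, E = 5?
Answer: -17/36 ≈ -0.47222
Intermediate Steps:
X = -8
H(x) = 6*x (H(x) = x + 5*x = 6*x)
F(r, G) = 1/36 (F(r, G) = 1/(6*6) = 1/36)
F(1, X)*(L(7) + m) = (-4*7 + 11)/36 = (-28 + 11)/36 = (1/36)*(-17) = -17/36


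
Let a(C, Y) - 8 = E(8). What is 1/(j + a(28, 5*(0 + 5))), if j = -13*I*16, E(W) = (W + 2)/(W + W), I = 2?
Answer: -8/3259 ≈ -0.0024547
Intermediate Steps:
E(W) = (2 + W)/(2*W) (E(W) = (2 + W)/((2*W)) = (2 + W)*(1/(2*W)) = (2 + W)/(2*W))
j = -416 (j = -13*2*16 = -26*16 = -416)
a(C, Y) = 69/8 (a(C, Y) = 8 + (½)*(2 + 8)/8 = 8 + (½)*(⅛)*10 = 8 + 5/8 = 69/8)
1/(j + a(28, 5*(0 + 5))) = 1/(-416 + 69/8) = 1/(-3259/8) = -8/3259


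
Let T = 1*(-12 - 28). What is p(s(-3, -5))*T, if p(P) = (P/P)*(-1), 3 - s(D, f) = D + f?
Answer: 40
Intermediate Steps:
s(D, f) = 3 - D - f (s(D, f) = 3 - (D + f) = 3 + (-D - f) = 3 - D - f)
p(P) = -1 (p(P) = 1*(-1) = -1)
T = -40 (T = 1*(-40) = -40)
p(s(-3, -5))*T = -1*(-40) = 40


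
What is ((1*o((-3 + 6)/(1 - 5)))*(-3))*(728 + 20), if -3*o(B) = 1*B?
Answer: -561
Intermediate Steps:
o(B) = -B/3
((1*o((-3 + 6)/(1 - 5)))*(-3))*(728 + 20) = ((1*(-(-3 + 6)/(3*(1 - 5))))*(-3))*(728 + 20) = ((1*(-1/(-4)))*(-3))*748 = ((1*(-(-1)/4))*(-3))*748 = ((1*(-⅓*(-¾)))*(-3))*748 = ((1*(¼))*(-3))*748 = ((¼)*(-3))*748 = -¾*748 = -561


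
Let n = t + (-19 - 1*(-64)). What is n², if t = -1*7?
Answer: 1444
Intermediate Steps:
t = -7
n = 38 (n = -7 + (-19 - 1*(-64)) = -7 + (-19 + 64) = -7 + 45 = 38)
n² = 38² = 1444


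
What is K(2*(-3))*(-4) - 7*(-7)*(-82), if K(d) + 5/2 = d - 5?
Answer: -3964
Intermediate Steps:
K(d) = -15/2 + d (K(d) = -5/2 + (d - 5) = -5/2 + (-5 + d) = -15/2 + d)
K(2*(-3))*(-4) - 7*(-7)*(-82) = (-15/2 + 2*(-3))*(-4) - 7*(-7)*(-82) = (-15/2 - 6)*(-4) + 49*(-82) = -27/2*(-4) - 4018 = 54 - 4018 = -3964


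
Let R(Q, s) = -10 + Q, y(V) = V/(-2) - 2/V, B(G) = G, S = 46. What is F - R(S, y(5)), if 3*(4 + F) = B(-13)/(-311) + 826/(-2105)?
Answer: -26262707/654655 ≈ -40.117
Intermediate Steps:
y(V) = -2/V - V/2 (y(V) = V*(-½) - 2/V = -V/2 - 2/V = -2/V - V/2)
F = -2695127/654655 (F = -4 + (-13/(-311) + 826/(-2105))/3 = -4 + (-13*(-1/311) + 826*(-1/2105))/3 = -4 + (13/311 - 826/2105)/3 = -4 + (⅓)*(-229521/654655) = -4 - 76507/654655 = -2695127/654655 ≈ -4.1169)
F - R(S, y(5)) = -2695127/654655 - (-10 + 46) = -2695127/654655 - 1*36 = -2695127/654655 - 36 = -26262707/654655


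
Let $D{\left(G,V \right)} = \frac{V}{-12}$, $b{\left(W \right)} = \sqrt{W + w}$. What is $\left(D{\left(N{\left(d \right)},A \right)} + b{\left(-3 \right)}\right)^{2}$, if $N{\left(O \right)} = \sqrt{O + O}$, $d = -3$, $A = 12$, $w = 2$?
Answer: $\left(1 - i\right)^{2} \approx - 2.0 i$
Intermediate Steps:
$b{\left(W \right)} = \sqrt{2 + W}$ ($b{\left(W \right)} = \sqrt{W + 2} = \sqrt{2 + W}$)
$N{\left(O \right)} = \sqrt{2} \sqrt{O}$ ($N{\left(O \right)} = \sqrt{2 O} = \sqrt{2} \sqrt{O}$)
$D{\left(G,V \right)} = - \frac{V}{12}$ ($D{\left(G,V \right)} = V \left(- \frac{1}{12}\right) = - \frac{V}{12}$)
$\left(D{\left(N{\left(d \right)},A \right)} + b{\left(-3 \right)}\right)^{2} = \left(\left(- \frac{1}{12}\right) 12 + \sqrt{2 - 3}\right)^{2} = \left(-1 + \sqrt{-1}\right)^{2} = \left(-1 + i\right)^{2}$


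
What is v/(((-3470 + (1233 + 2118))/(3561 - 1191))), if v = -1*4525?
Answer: 10724250/119 ≈ 90120.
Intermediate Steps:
v = -4525
v/(((-3470 + (1233 + 2118))/(3561 - 1191))) = -4525*(3561 - 1191)/(-3470 + (1233 + 2118)) = -4525*2370/(-3470 + 3351) = -4525/((-119*1/2370)) = -4525/(-119/2370) = -4525*(-2370/119) = 10724250/119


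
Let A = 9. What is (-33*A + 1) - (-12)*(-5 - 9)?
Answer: -464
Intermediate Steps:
(-33*A + 1) - (-12)*(-5 - 9) = (-33*9 + 1) - (-12)*(-5 - 9) = (-297 + 1) - (-12)*(-14) = -296 - 1*168 = -296 - 168 = -464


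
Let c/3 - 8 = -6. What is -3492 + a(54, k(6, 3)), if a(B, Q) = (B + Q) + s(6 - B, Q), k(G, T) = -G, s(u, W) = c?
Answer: -3438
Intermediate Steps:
c = 6 (c = 24 + 3*(-6) = 24 - 18 = 6)
s(u, W) = 6
a(B, Q) = 6 + B + Q (a(B, Q) = (B + Q) + 6 = 6 + B + Q)
-3492 + a(54, k(6, 3)) = -3492 + (6 + 54 - 1*6) = -3492 + (6 + 54 - 6) = -3492 + 54 = -3438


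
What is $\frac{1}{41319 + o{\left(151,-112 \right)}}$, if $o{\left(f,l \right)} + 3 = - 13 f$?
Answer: $\frac{1}{39353} \approx 2.5411 \cdot 10^{-5}$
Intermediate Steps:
$o{\left(f,l \right)} = -3 - 13 f$
$\frac{1}{41319 + o{\left(151,-112 \right)}} = \frac{1}{41319 - 1966} = \frac{1}{39353}$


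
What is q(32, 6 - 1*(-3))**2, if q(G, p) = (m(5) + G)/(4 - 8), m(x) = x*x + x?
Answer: 961/4 ≈ 240.25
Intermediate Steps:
m(x) = x + x**2 (m(x) = x**2 + x = x + x**2)
q(G, p) = -15/2 - G/4 (q(G, p) = (5*(1 + 5) + G)/(4 - 8) = (5*6 + G)/(-4) = (30 + G)*(-1/4) = -15/2 - G/4)
q(32, 6 - 1*(-3))**2 = (-15/2 - 1/4*32)**2 = (-15/2 - 8)**2 = (-31/2)**2 = 961/4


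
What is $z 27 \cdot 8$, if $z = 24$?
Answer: $5184$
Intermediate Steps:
$z 27 \cdot 8 = 24 \cdot 27 \cdot 8 = 648 \cdot 8 = 5184$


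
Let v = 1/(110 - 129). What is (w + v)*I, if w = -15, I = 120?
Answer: -34320/19 ≈ -1806.3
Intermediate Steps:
v = -1/19 (v = 1/(-19) = -1/19 ≈ -0.052632)
(w + v)*I = (-15 - 1/19)*120 = -286/19*120 = -34320/19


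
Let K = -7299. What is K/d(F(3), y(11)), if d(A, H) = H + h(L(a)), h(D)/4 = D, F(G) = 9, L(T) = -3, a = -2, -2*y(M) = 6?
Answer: 2433/5 ≈ 486.60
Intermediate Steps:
y(M) = -3 (y(M) = -1/2*6 = -3)
h(D) = 4*D
d(A, H) = -12 + H (d(A, H) = H + 4*(-3) = H - 12 = -12 + H)
K/d(F(3), y(11)) = -7299/(-12 - 3) = -7299/(-15) = -7299*(-1/15) = 2433/5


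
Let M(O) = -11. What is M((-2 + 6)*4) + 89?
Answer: 78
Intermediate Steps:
M((-2 + 6)*4) + 89 = -11 + 89 = 78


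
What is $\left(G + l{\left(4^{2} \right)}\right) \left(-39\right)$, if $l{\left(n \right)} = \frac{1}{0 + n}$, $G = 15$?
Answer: $- \frac{9399}{16} \approx -587.44$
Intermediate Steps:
$l{\left(n \right)} = \frac{1}{n}$
$\left(G + l{\left(4^{2} \right)}\right) \left(-39\right) = \left(15 + \frac{1}{4^{2}}\right) \left(-39\right) = \left(15 + \frac{1}{16}\right) \left(-39\right) = \frac{241}{16} \left(-39\right) = - \frac{9399}{16}$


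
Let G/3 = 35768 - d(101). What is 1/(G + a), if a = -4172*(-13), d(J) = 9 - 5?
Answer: 1/161528 ≈ 6.1909e-6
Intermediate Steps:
d(J) = 4
a = 54236
G = 107292 (G = 3*(35768 - 1*4) = 3*(35768 - 4) = 3*35764 = 107292)
1/(G + a) = 1/(107292 + 54236) = 1/161528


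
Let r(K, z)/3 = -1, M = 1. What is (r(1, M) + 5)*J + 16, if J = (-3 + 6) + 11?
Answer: 44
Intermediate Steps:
r(K, z) = -3 (r(K, z) = 3*(-1) = -3)
J = 14 (J = 3 + 11 = 14)
(r(1, M) + 5)*J + 16 = (-3 + 5)*14 + 16 = 2*14 + 16 = 28 + 16 = 44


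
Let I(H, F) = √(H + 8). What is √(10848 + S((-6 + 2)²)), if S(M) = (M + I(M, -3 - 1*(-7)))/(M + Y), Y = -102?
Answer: √(20057608 - 43*√6)/43 ≈ 104.15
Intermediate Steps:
I(H, F) = √(8 + H)
S(M) = (M + √(8 + M))/(-102 + M) (S(M) = (M + √(8 + M))/(M - 102) = (M + √(8 + M))/(-102 + M))
√(10848 + S((-6 + 2)²)) = √(10848 + ((-6 + 2)² + √(8 + (-6 + 2)²))/(-102 + (-6 + 2)²)) = √(10848 + ((-4)² + √(8 + (-4)²))/(-102 + (-4)²)) = √(10848 + (16 + √(8 + 16))/(-102 + 16)) = √(10848 + (16 + √24)/(-86)) = √(10848 - (16 + 2*√6)/86) = √(10848 + (-8/43 - √6/43)) = √(466456/43 - √6/43)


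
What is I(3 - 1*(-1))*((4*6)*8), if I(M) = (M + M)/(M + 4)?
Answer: 192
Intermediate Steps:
I(M) = 2*M/(4 + M) (I(M) = (2*M)/(4 + M) = 2*M/(4 + M))
I(3 - 1*(-1))*((4*6)*8) = (2*(3 - 1*(-1))/(4 + (3 - 1*(-1))))*((4*6)*8) = (2*(3 + 1)/(4 + (3 + 1)))*(24*8) = (2*4/(4 + 4))*192 = (2*4/8)*192 = (2*4*(⅛))*192 = 1*192 = 192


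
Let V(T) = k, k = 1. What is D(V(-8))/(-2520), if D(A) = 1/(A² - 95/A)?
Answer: 1/236880 ≈ 4.2215e-6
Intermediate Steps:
V(T) = 1
D(V(-8))/(-2520) = (1/(-95 + 1³))/(-2520) = (1/(-95 + 1))*(-1/2520) = (1/(-94))*(-1/2520) = (1*(-1/94))*(-1/2520) = -1/94*(-1/2520) = 1/236880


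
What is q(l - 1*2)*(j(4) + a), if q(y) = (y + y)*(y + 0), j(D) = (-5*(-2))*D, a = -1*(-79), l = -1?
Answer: 2142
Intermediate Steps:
a = 79
j(D) = 10*D
q(y) = 2*y**2 (q(y) = (2*y)*y = 2*y**2)
q(l - 1*2)*(j(4) + a) = (2*(-1 - 1*2)**2)*(10*4 + 79) = (2*(-1 - 2)**2)*(40 + 79) = (2*(-3)**2)*119 = (2*9)*119 = 18*119 = 2142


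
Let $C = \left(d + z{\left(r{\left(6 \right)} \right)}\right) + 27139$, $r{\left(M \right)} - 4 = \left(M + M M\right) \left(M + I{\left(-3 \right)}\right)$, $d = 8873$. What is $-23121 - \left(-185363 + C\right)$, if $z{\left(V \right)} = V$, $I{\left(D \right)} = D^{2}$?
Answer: $125596$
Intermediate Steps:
$r{\left(M \right)} = 4 + \left(9 + M\right) \left(M + M^{2}\right)$ ($r{\left(M \right)} = 4 + \left(M + M M\right) \left(M + \left(-3\right)^{2}\right) = 4 + \left(M + M^{2}\right) \left(M + 9\right) = 4 + \left(M + M^{2}\right) \left(9 + M\right) = 4 + \left(9 + M\right) \left(M + M^{2}\right)$)
$C = 36646$ ($C = \left(8873 + \left(4 + 6^{3} + 9 \cdot 6 + 10 \cdot 6^{2}\right)\right) + 27139 = \left(8873 + \left(4 + 216 + 54 + 10 \cdot 36\right)\right) + 27139 = \left(8873 + \left(4 + 216 + 54 + 360\right)\right) + 27139 = \left(8873 + 634\right) + 27139 = 9507 + 27139 = 36646$)
$-23121 - \left(-185363 + C\right) = -23121 + \left(185363 - 36646\right) = -23121 + 148717 = 125596$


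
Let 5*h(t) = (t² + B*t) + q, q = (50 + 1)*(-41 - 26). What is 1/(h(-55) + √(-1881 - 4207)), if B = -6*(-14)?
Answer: -6265/6318086 - 25*I*√1522/12636172 ≈ -0.0009916 - 7.7185e-5*I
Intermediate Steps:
B = 84
q = -3417 (q = 51*(-67) = -3417)
h(t) = -3417/5 + t²/5 + 84*t/5 (h(t) = ((t² + 84*t) - 3417)/5 = (-3417 + t² + 84*t)/5 = -3417/5 + t²/5 + 84*t/5)
1/(h(-55) + √(-1881 - 4207)) = 1/((-3417/5 + (⅕)*(-55)² + (84/5)*(-55)) + √(-1881 - 4207)) = 1/((-3417/5 + (⅕)*3025 - 924) + √(-6088)) = 1/((-3417/5 + 605 - 924) + 2*I*√1522) = 1/(-5012/5 + 2*I*√1522)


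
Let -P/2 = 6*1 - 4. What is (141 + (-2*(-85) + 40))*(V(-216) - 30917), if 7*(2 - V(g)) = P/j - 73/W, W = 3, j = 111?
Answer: -2810135250/259 ≈ -1.0850e+7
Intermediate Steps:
P = -4 (P = -2*(6*1 - 4) = -2*(6 - 4) = -2*2 = -4)
V(g) = 4259/777 (V(g) = 2 - (-4/111 - 73/3)/7 = 2 - ⅐*(-2705/111) = 2 + 2705/777 = 4259/777)
(141 + (-2*(-85) + 40))*(V(-216) - 30917) = (141 + (-2*(-85) + 40))*(4259/777 - 30917) = (141 + (170 + 40))*(-24018250/777) = (141 + 210)*(-24018250/777) = 351*(-24018250/777) = -2810135250/259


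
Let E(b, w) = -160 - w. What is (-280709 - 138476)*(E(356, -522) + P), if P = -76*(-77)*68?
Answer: -166960547130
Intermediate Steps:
P = 397936 (P = 5852*68 = 397936)
(-280709 - 138476)*(E(356, -522) + P) = (-280709 - 138476)*((-160 - 1*(-522)) + 397936) = -419185*((-160 + 522) + 397936) = -419185*(362 + 397936) = -419185*398298 = -166960547130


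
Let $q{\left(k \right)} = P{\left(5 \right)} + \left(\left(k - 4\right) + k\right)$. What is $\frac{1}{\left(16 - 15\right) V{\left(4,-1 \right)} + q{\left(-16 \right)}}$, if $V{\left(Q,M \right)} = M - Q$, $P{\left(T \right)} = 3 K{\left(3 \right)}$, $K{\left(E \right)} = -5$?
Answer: $- \frac{1}{56} \approx -0.017857$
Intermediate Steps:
$P{\left(T \right)} = -15$ ($P{\left(T \right)} = 3 \left(-5\right) = -15$)
$q{\left(k \right)} = -19 + 2 k$ ($q{\left(k \right)} = -15 + \left(\left(k - 4\right) + k\right) = -15 + \left(\left(-4 + k\right) + k\right) = -15 + \left(-4 + 2 k\right) = -19 + 2 k$)
$\frac{1}{\left(16 - 15\right) V{\left(4,-1 \right)} + q{\left(-16 \right)}} = \frac{1}{\left(16 - 15\right) \left(-1 - 4\right) + \left(-19 + 2 \left(-16\right)\right)} = \frac{1}{1 \left(-1 - 4\right) - 51} = \frac{1}{1 \left(-5\right) - 51} = \frac{1}{-5 - 51} = \frac{1}{-56} = - \frac{1}{56}$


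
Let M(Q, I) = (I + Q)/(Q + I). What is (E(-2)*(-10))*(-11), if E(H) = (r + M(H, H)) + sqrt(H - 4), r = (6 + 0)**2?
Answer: 4070 + 110*I*sqrt(6) ≈ 4070.0 + 269.44*I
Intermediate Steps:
r = 36 (r = 6**2 = 36)
M(Q, I) = 1 (M(Q, I) = (I + Q)/(I + Q) = 1)
E(H) = 37 + sqrt(-4 + H) (E(H) = (36 + 1) + sqrt(H - 4) = 37 + sqrt(-4 + H))
(E(-2)*(-10))*(-11) = ((37 + sqrt(-4 - 2))*(-10))*(-11) = ((37 + sqrt(-6))*(-10))*(-11) = ((37 + I*sqrt(6))*(-10))*(-11) = (-370 - 10*I*sqrt(6))*(-11) = 4070 + 110*I*sqrt(6)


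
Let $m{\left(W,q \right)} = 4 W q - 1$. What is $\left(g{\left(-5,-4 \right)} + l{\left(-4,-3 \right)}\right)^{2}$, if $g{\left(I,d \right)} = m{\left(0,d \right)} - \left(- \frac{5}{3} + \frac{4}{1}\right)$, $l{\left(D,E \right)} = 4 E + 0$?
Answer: $\frac{2116}{9} \approx 235.11$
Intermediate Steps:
$l{\left(D,E \right)} = 4 E$
$m{\left(W,q \right)} = -1 + 4 W q$ ($m{\left(W,q \right)} = 4 W q - 1 = -1 + 4 W q$)
$g{\left(I,d \right)} = - \frac{10}{3}$ ($g{\left(I,d \right)} = \left(-1 + 4 \cdot 0 d\right) - \left(- \frac{5}{3} + \frac{4}{1}\right) = \left(-1 + 0\right) - \left(\left(-5\right) \frac{1}{3} + 4 \cdot 1\right) = -1 - \left(- \frac{5}{3} + 4\right) = -1 - \frac{7}{3} = - \frac{10}{3}$)
$\left(g{\left(-5,-4 \right)} + l{\left(-4,-3 \right)}\right)^{2} = \left(- \frac{10}{3} + 4 \left(-3\right)\right)^{2} = \left(- \frac{10}{3} - 12\right)^{2} = \left(- \frac{46}{3}\right)^{2} = \frac{2116}{9}$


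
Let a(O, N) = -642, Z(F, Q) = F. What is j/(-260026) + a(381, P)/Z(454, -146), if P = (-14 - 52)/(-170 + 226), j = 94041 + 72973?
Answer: -60690262/29512951 ≈ -2.0564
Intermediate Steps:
j = 167014
P = -33/28 (P = -66/56 = -66*1/56 = -33/28 ≈ -1.1786)
j/(-260026) + a(381, P)/Z(454, -146) = 167014/(-260026) - 642/454 = 167014*(-1/260026) - 642*1/454 = -83507/130013 - 321/227 = -60690262/29512951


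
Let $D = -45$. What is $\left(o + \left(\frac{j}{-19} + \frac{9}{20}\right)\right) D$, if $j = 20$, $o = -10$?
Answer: $\frac{36261}{76} \approx 477.12$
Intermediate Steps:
$\left(o + \left(\frac{j}{-19} + \frac{9}{20}\right)\right) D = \left(-10 + \left(\frac{20}{-19} + \frac{9}{20}\right)\right) \left(-45\right) = \left(-10 + \left(20 \left(- \frac{1}{19}\right) + 9 \cdot \frac{1}{20}\right)\right) \left(-45\right) = \left(-10 + \left(- \frac{20}{19} + \frac{9}{20}\right)\right) \left(-45\right) = \left(-10 - \frac{229}{380}\right) \left(-45\right) = \left(- \frac{4029}{380}\right) \left(-45\right) = \frac{36261}{76}$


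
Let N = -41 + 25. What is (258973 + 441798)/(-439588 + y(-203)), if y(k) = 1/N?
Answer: -11212336/7033409 ≈ -1.5942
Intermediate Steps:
N = -16
y(k) = -1/16 (y(k) = 1/(-16) = -1/16)
(258973 + 441798)/(-439588 + y(-203)) = (258973 + 441798)/(-439588 - 1/16) = 700771/(-7033409/16) = 700771*(-16/7033409) = -11212336/7033409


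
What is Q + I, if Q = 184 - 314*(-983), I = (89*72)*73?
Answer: 776630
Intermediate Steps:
I = 467784 (I = 6408*73 = 467784)
Q = 308846 (Q = 184 + 308662 = 308846)
Q + I = 308846 + 467784 = 776630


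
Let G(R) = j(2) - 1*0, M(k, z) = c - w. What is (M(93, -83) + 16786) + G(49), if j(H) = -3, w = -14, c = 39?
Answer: 16836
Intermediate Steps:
M(k, z) = 53 (M(k, z) = 39 - 1*(-14) = 39 + 14 = 53)
G(R) = -3 (G(R) = -3 - 1*0 = -3 + 0 = -3)
(M(93, -83) + 16786) + G(49) = (53 + 16786) - 3 = 16839 - 3 = 16836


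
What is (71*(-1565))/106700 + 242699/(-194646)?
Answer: -4752407359/2076872820 ≈ -2.2882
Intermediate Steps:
(71*(-1565))/106700 + 242699/(-194646) = -111115*1/106700 + 242699*(-1/194646) = -22223/21340 - 242699/194646 = -4752407359/2076872820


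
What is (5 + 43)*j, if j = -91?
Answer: -4368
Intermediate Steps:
(5 + 43)*j = (5 + 43)*(-91) = 48*(-91) = -4368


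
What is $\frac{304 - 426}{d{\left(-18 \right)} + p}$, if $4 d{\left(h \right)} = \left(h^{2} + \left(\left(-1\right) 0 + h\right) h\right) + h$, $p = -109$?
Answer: $- \frac{244}{97} \approx -2.5155$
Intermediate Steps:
$d{\left(h \right)} = \frac{h^{2}}{2} + \frac{h}{4}$ ($d{\left(h \right)} = \frac{\left(h^{2} + \left(\left(-1\right) 0 + h\right) h\right) + h}{4} = \frac{\left(h^{2} + \left(0 + h\right) h\right) + h}{4} = \frac{\left(h^{2} + h h\right) + h}{4} = \frac{\left(h^{2} + h^{2}\right) + h}{4} = \frac{2 h^{2} + h}{4} = \frac{h + 2 h^{2}}{4} = \frac{h^{2}}{2} + \frac{h}{4}$)
$\frac{304 - 426}{d{\left(-18 \right)} + p} = \frac{304 - 426}{\frac{1}{4} \left(-18\right) \left(1 + 2 \left(-18\right)\right) - 109} = - \frac{122}{\frac{1}{4} \left(-18\right) \left(1 - 36\right) - 109} = - \frac{122}{\frac{1}{4} \left(-18\right) \left(-35\right) - 109} = - \frac{122}{\frac{315}{2} - 109} = - \frac{122}{\frac{97}{2}} = \left(-122\right) \frac{2}{97} = - \frac{244}{97}$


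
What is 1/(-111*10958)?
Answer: -1/1216338 ≈ -8.2214e-7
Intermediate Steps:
1/(-111*10958) = 1/(-1216338) = -1/1216338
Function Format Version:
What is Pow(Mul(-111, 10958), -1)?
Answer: Rational(-1, 1216338) ≈ -8.2214e-7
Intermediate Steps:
Pow(Mul(-111, 10958), -1) = Pow(-1216338, -1) = Rational(-1, 1216338)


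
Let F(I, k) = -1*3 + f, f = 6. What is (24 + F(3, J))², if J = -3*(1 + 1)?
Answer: 729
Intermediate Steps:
J = -6 (J = -3*2 = -6)
F(I, k) = 3 (F(I, k) = -1*3 + 6 = -3 + 6 = 3)
(24 + F(3, J))² = (24 + 3)² = 27² = 729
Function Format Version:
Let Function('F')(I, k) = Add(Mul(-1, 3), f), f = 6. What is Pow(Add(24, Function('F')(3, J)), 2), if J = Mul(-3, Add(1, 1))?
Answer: 729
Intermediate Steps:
J = -6 (J = Mul(-3, 2) = -6)
Function('F')(I, k) = 3 (Function('F')(I, k) = Add(Mul(-1, 3), 6) = Add(-3, 6) = 3)
Pow(Add(24, Function('F')(3, J)), 2) = Pow(Add(24, 3), 2) = Pow(27, 2) = 729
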